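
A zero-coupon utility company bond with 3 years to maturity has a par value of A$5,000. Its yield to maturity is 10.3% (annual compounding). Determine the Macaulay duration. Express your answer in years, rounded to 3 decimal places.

3.000 years

A zero-coupon bond has a single cash flow at maturity, so its Macaulay duration equals its maturity: 3 years.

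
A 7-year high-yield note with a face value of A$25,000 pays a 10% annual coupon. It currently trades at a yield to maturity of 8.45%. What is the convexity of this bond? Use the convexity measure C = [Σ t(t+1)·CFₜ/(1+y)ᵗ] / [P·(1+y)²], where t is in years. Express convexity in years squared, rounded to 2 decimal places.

With y = 0.0845:
  t   CF        PV=CF/(1+0.0845)^t    t·PV        t(t+1)·PV
  1     2,500.00     2,305.2098     2,305.2098       4,610.4195
  2     2,500.00     2,125.5968     4,251.1937      12,753.5810
  3     2,500.00     1,959.9786     5,879.9359      23,519.7437
  4     2,500.00     1,807.2648     7,229.0591      36,145.2954
  5     2,500.00     1,666.4498     8,332.2488      49,993.4930
  6     2,500.00     1,536.6065     9,219.6391      64,537.4737
  7    27,500.00    15,585.6816   109,099.7711     872,798.1688
  Σ                 26,986.7879   146,317.0575   1,064,358.1753
P = 26,986.7879.
Convexity = Σ t(t+1)·PV / [P·(1+y)²] = 1,064,358.1753 / (26,986.7879 × 1.176140) = 33.53339.

33.53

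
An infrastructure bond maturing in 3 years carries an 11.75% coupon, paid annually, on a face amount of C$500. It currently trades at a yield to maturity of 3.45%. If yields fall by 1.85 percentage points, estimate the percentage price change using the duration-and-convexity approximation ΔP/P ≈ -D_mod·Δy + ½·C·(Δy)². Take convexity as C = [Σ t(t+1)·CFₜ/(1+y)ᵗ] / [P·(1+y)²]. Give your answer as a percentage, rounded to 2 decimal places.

+5.04%

With y = 0.0345:
  t   CF        PV=CF/(1+0.0345)^t    t·PV        t(t+1)·PV
  1        58.75        56.7907        56.7907         113.5814
  2        58.75        54.8968       109.7936         329.3807
  3       558.75       504.6916     1,514.0747       6,056.2988
  Σ                    616.3791     1,680.6590       6,499.2610
P = 616.3791; D_Mac = 2.72666 yrs; D_mod = 2.63573 yrs; C = 9.85270.
Duration effect: -2.63573 × (-0.0185) = +0.048761
Convexity effect: 0.5 × 9.85270 × (-0.0185)² = +0.0016860
ΔP/P ≈ +0.048761 + 0.0016860 = +0.050447 = +5.0447%.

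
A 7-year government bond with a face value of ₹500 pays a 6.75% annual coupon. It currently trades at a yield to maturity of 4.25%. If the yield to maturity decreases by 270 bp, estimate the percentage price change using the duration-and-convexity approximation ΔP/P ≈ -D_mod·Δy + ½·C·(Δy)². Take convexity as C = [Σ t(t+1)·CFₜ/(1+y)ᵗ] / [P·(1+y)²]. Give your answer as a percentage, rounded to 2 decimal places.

With y = 0.0425:
  t   CF        PV=CF/(1+0.0425)^t    t·PV        t(t+1)·PV
  1        33.75        32.3741        32.3741          64.7482
  2        33.75        31.0543        62.1086         186.3258
  3        33.75        29.7883        89.3649         357.4595
  4        33.75        28.5739       114.2956         571.4780
  5        33.75        27.4090       137.0451         822.2705
  6        33.75        26.2916       157.7497       1,104.2482
  7       533.75       398.8462     2,791.9233      22,335.3864
  Σ                    574.3374     3,384.8613      25,441.9165
P = 574.3374; D_Mac = 5.89351 yrs; D_mod = 5.65324 yrs; C = 40.75966.
Duration effect: -5.65324 × (-0.027) = +0.152638
Convexity effect: 0.5 × 40.75966 × (-0.027)² = +0.0148569
ΔP/P ≈ +0.152638 + 0.0148569 = +0.167494 = +16.7494%.

+16.75%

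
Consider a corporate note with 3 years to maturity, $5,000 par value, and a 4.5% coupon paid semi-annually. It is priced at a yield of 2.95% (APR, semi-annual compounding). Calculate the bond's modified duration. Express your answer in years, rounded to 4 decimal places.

Periodic yield y = 0.01475. First find Macaulay duration:
  t   CF        PV=CF/(1+0.01475)^t    t·PV
  1       112.50       110.8647       110.8647
  2       112.50       109.2533       218.5065
  3       112.50       107.6652       322.9956
  4       112.50       106.1002       424.4009
  5       112.50       104.5580       522.7899
  6     5,112.50     4,682.5127    28,095.0760
  Σ                  5,220.9541    29,694.6337
P = 5,220.9541; Macaulay duration = 29,694.6337 / 5,220.9541 = 5.68759 half-year periods = 2.84379 years.
Modified duration = D_Mac / (1 + y) = 2.84379 / 1.01475 = 2.80246 years.

2.8025 years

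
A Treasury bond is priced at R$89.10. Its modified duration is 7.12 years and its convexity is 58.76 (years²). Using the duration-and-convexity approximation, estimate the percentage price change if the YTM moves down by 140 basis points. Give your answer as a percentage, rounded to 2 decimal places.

+10.54%

Duration effect: -D_mod·Δy = -7.12 × (-0.014) = +0.099680
Convexity effect: ½·C·(Δy)² = 0.5 × 58.76 × (-0.014)² = +0.00575848
ΔP/P ≈ +0.099680 + 0.00575848 = +0.10543848
= +10.543848%.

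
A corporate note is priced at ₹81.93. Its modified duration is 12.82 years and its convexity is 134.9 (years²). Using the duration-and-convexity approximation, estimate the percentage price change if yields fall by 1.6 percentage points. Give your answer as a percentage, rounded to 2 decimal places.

Duration effect: -D_mod·Δy = -12.82 × (-0.016) = +0.205120
Convexity effect: ½·C·(Δy)² = 0.5 × 134.9 × (-0.016)² = +0.0172672
ΔP/P ≈ +0.205120 + 0.0172672 = +0.2223872
= +22.23872%.

+22.24%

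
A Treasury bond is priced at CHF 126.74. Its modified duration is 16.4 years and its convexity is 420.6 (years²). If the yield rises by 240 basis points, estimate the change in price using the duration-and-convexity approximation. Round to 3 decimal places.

-CHF 34.532

Duration effect: -D_mod·Δy = -16.4 × (+0.024) = -0.393600
Convexity effect: ½·C·(Δy)² = 0.5 × 420.6 × (0.024)² = +0.1211328
ΔP/P ≈ -0.393600 + 0.1211328 = -0.2724672
ΔP ≈ 126.74 × (-0.2724672) = -34.532492928.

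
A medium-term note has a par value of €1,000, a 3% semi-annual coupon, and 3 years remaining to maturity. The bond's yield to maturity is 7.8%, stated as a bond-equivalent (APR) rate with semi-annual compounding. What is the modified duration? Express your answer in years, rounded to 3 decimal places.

Periodic yield y = 0.039. First find Macaulay duration:
  t   CF        PV=CF/(1+0.039)^t    t·PV
  1        15.00        14.4370        14.4370
  2        15.00        13.8951        27.7901
  3        15.00        13.3735        40.1205
  4        15.00        12.8715        51.4860
  5        15.00        12.3884        61.9418
  6     1,015.00       806.8128     4,840.8765
  Σ                    873.7781     5,036.6518
P = 873.7781; Macaulay duration = 5,036.6518 / 873.7781 = 5.76422 half-year periods = 2.88211 years.
Modified duration = D_Mac / (1 + y) = 2.88211 / 1.039 = 2.77393 years.

2.774 years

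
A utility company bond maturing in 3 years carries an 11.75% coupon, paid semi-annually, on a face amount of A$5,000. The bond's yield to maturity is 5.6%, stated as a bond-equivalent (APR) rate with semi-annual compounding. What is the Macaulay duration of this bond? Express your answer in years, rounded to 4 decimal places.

Periodic yield y = 0.028. Discount each cash flow and weight by its period:
  t   CF        PV=CF/(1+0.028)^t    t·PV
  1       293.75       285.7490       285.7490
  2       293.75       277.9660       555.9320
  3       293.75       270.3949       811.1848
  4       293.75       263.0301     1,052.1203
  5       293.75       255.8658     1,279.3292
  6     5,293.75     4,485.4368    26,912.6207
  Σ                  5,838.4426    30,896.9359
Price P = Σ PV = 5,838.4426.
Macaulay duration = Σ(t·PV) / P = 30,896.9359 / 5,838.4426 = 5.29198 half-year periods.
In years: 5.29198 / 2 = 2.64599 years.

2.6460 years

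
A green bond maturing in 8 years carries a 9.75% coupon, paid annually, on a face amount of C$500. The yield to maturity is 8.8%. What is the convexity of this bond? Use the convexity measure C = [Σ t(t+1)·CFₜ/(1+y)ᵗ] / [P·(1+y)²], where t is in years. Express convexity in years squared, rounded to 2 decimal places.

With y = 0.088:
  t   CF        PV=CF/(1+0.088)^t    t·PV        t(t+1)·PV
  1        48.75        44.8070        44.8070          89.6140
  2        48.75        41.1829        82.3658         247.0973
  3        48.75        37.8519       113.5558         454.2231
  4        48.75        34.7904       139.1615         695.8074
  5        48.75        31.9764       159.8822         959.2933
  6        48.75        29.3901       176.3407       1,234.3847
  7        48.75        27.0130       189.0908       1,512.7264
  8       548.75       279.4753     2,235.8021      20,122.2188
  Σ                    526.4870     3,141.0058      25,315.3649
P = 526.4870.
Convexity = Σ t(t+1)·PV / [P·(1+y)²] = 25,315.3649 / (526.4870 × 1.183744) = 40.61989.

40.62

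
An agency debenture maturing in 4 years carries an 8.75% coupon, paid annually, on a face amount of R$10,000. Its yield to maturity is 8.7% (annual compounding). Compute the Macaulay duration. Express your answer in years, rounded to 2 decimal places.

Periodic yield y = 0.087. Discount each cash flow and weight by its year:
  t   CF        PV=CF/(1+0.087)^t    t·PV
  1       875.00       804.9678       804.9678
  2       875.00       740.5408     1,481.0815
  3       875.00       681.2702     2,043.8107
  4    10,875.00     7,789.5270    31,158.1082
  Σ                 10,016.3058    35,487.9682
Price P = Σ PV = 10,016.3058.
Macaulay duration = Σ(t·PV) / P = 35,487.9682 / 10,016.3058 = 3.54302 years.

3.54 years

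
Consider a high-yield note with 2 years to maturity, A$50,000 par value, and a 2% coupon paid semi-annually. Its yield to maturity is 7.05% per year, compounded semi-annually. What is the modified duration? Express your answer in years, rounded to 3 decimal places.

Periodic yield y = 0.03525. First find Macaulay duration:
  t   CF        PV=CF/(1+0.03525)^t    t·PV
  1       500.00       482.9751       482.9751
  2       500.00       466.5299       933.0599
  3       500.00       450.6447     1,351.9342
  4    50,500.00    43,965.3385   175,861.3541
  Σ                 45,365.4883   178,629.3232
P = 45,365.4883; Macaulay duration = 178,629.3232 / 45,365.4883 = 3.93756 half-year periods = 1.96878 years.
Modified duration = D_Mac / (1 + y) = 1.96878 / 1.03525 = 1.90174 years.

1.902 years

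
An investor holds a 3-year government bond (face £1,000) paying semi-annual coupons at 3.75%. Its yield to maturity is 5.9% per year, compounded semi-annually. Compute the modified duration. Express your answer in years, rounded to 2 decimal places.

Periodic yield y = 0.0295. First find Macaulay duration:
  t   CF        PV=CF/(1+0.0295)^t    t·PV
  1        18.75        18.2127        18.2127
  2        18.75        17.6908        35.3817
  3        18.75        17.1839        51.5518
  4        18.75        16.6915        66.7661
  5        18.75        16.2132        81.0661
  6     1,018.75       855.6763     5,134.0580
  Σ                    941.6686     5,387.0363
P = 941.6686; Macaulay duration = 5,387.0363 / 941.6686 = 5.72074 half-year periods = 2.86037 years.
Modified duration = D_Mac / (1 + y) = 2.86037 / 1.0295 = 2.77840 years.

2.78 years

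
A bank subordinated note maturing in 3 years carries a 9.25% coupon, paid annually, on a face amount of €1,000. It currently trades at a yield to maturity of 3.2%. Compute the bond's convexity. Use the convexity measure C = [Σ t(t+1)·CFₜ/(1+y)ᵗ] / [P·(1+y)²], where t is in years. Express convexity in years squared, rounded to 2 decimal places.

10.13

With y = 0.032:
  t   CF        PV=CF/(1+0.032)^t    t·PV        t(t+1)·PV
  1        92.50        89.6318        89.6318         179.2636
  2        92.50        86.8525       173.7050         521.1150
  3     1,092.50       993.9908     2,981.9723      11,927.8893
  Σ                  1,170.4751     3,245.3091      12,628.2679
P = 1,170.4751.
Convexity = Σ t(t+1)·PV / [P·(1+y)²] = 12,628.2679 / (1,170.4751 × 1.065024) = 10.13030.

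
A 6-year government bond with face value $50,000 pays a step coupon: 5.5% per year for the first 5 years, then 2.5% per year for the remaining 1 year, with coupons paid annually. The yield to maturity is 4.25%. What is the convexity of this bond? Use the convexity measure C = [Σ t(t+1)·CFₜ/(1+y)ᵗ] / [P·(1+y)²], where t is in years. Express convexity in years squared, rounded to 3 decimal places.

32.507

With y = 0.0425:
  t   CF        PV=CF/(1+0.0425)^t    t·PV        t(t+1)·PV
  1     2,750.00     2,637.8897     2,637.8897       5,275.7794
  2     2,750.00     2,530.3498     5,060.6996      15,182.0989
  3     2,750.00     2,427.1941     7,281.5822      29,126.3289
  4     2,750.00     2,328.2437     9,312.9749      46,564.8743
  5     2,750.00     2,233.3273    11,166.6365      66,999.8191
  6    51,250.00    39,924.3163   239,545.8979   1,676,821.2855
  Σ                 52,081.3209   275,005.6809   1,839,970.1861
P = 52,081.3209.
Convexity = Σ t(t+1)·PV / [P·(1+y)²] = 1,839,970.1861 / (52,081.3209 × 1.086806) = 32.50698.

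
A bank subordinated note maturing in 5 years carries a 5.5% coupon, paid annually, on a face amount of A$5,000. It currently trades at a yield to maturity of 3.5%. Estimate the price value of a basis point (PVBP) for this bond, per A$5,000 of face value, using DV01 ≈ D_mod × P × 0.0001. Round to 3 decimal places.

Periodic yield y = 0.035.
  t   CF        PV=CF/(1+0.035)^t    t·PV
  1       275.00       265.7005       265.7005
  2       275.00       256.7154       513.4309
  3       275.00       248.0342       744.1027
  4       275.00       239.6466       958.5865
  5     5,275.00     4,441.4085    22,207.0423
  Σ                  5,451.5052    24,688.8628
P = 5,451.5052; D_Mac = 4.52882 yrs; D_mod = 4.37567 yrs.
DV01 ≈ 4.37567 × 5,451.5052 × 0.0001 = 2.385397.

A$2.385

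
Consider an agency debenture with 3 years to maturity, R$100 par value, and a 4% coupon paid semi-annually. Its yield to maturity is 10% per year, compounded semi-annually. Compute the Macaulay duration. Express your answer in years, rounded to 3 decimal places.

2.842 years

Periodic yield y = 0.05. Discount each cash flow and weight by its period:
  t   CF        PV=CF/(1+0.05)^t    t·PV
  1         2.00         1.9048         1.9048
  2         2.00         1.8141         3.6281
  3         2.00         1.7277         5.1830
  4         2.00         1.6454         6.5816
  5         2.00         1.5671         7.8353
  6       102.00        76.1140       456.6838
  Σ                     84.7729       481.8166
Price P = Σ PV = 84.7729.
Macaulay duration = Σ(t·PV) / P = 481.8166 / 84.7729 = 5.68361 half-year periods.
In years: 5.68361 / 2 = 2.84181 years.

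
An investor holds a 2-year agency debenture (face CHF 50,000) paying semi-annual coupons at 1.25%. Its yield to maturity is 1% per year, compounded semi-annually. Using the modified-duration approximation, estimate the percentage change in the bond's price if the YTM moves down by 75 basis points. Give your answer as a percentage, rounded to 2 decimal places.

+1.48%

Periodic yield y = 0.005. Modified duration first:
  t   CF        PV=CF/(1+0.005)^t    t·PV
  1       312.50       310.9453       310.9453
  2       312.50       309.3983       618.7966
  3       312.50       307.8590       923.5770
  4    50,312.50    49,318.7034   197,274.8137
  Σ                 50,246.9060   199,128.1325
P = 50,246.9060; D_Mac = 3.96299 half-year periods = 1.98150 yrs; D_mod = 1.98150/(1+0.005) = 1.97164 yrs.
ΔP/P ≈ -D_mod · Δy = -1.97164 × (-0.0075) = +0.014787 = +1.4787%.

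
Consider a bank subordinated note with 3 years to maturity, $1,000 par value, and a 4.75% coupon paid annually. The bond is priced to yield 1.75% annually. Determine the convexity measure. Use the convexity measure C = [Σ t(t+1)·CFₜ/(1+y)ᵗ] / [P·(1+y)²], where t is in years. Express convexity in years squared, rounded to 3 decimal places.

10.931

With y = 0.0175:
  t   CF        PV=CF/(1+0.0175)^t    t·PV        t(t+1)·PV
  1        47.50        46.6830        46.6830          93.3661
  2        47.50        45.8801        91.7603         275.2809
  3     1,047.50       994.3763     2,983.1290      11,932.5160
  Σ                  1,086.9395     3,121.5723      12,301.1629
P = 1,086.9395.
Convexity = Σ t(t+1)·PV / [P·(1+y)²] = 12,301.1629 / (1,086.9395 × 1.035306) = 10.93130.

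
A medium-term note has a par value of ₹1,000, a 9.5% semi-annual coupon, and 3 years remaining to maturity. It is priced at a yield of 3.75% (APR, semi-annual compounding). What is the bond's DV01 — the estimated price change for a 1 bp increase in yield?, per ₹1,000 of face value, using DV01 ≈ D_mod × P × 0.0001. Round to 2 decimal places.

₹0.31

Periodic yield y = 0.01875.
  t   CF        PV=CF/(1+0.01875)^t    t·PV
  1        47.50        46.6258        46.6258
  2        47.50        45.7676        91.5352
  3        47.50        44.9253       134.7758
  4        47.50        44.0984       176.3937
  5        47.50        43.2868       216.4340
  6     1,047.50       937.0188     5,622.1128
  Σ                  1,161.7227     6,287.8773
P = 1,161.7227; D_Mac = 5.41255 half-year periods = 2.70627 yrs; D_mod = 2.65646 yrs.
DV01 ≈ 2.65646 × 1,161.7227 × 0.0001 = 0.308607.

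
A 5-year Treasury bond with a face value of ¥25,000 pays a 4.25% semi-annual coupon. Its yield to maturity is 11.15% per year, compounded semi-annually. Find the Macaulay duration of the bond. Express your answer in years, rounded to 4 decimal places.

Periodic yield y = 0.05575. Discount each cash flow and weight by its period:
  t   CF        PV=CF/(1+0.05575)^t    t·PV
  1       531.25       503.1968       503.1968
  2       531.25       476.6249       953.2499
  3       531.25       451.4563     1,354.3688
  4       531.25       427.6166     1,710.4665
  5       531.25       405.0359     2,025.1794
  6       531.25       383.6475     2,301.8852
  7       531.25       363.3886     2,543.7203
  8       531.25       344.1995     2,753.5959
  9       531.25       326.0237     2,934.2130
  10   25,531.25    14,840.9321   148,409.3207
  Σ                 18,522.1218   165,489.1964
Price P = Σ PV = 18,522.1218.
Macaulay duration = Σ(t·PV) / P = 165,489.1964 / 18,522.1218 = 8.93468 half-year periods.
In years: 8.93468 / 2 = 4.46734 years.

4.4673 years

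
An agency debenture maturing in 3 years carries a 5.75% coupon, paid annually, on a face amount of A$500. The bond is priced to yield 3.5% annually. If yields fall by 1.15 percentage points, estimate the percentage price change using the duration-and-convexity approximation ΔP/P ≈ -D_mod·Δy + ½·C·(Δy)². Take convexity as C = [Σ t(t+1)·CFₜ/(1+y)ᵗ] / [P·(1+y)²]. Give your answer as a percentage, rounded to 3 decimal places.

+3.230%

With y = 0.035:
  t   CF        PV=CF/(1+0.035)^t    t·PV        t(t+1)·PV
  1        28.75        27.7778        27.7778          55.5556
  2        28.75        26.8384        53.6769         161.0306
  3       528.75       476.9022     1,430.7066       5,722.8265
  Σ                    531.5184     1,512.1613       5,939.4126
P = 531.5184; D_Mac = 2.84498 yrs; D_mod = 2.74878 yrs; C = 10.43145.
Duration effect: -2.74878 × (-0.0115) = +0.031611
Convexity effect: 0.5 × 10.43145 × (-0.0115)² = +0.0006898
ΔP/P ≈ +0.031611 + 0.0006898 = +0.032301 = +3.2301%.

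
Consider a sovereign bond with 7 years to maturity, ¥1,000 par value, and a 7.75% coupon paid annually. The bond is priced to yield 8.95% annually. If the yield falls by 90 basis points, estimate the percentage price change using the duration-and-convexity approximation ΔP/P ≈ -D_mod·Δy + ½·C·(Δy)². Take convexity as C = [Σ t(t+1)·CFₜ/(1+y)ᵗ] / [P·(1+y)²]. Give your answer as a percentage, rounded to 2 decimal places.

With y = 0.0895:
  t   CF        PV=CF/(1+0.0895)^t    t·PV        t(t+1)·PV
  1        77.50        71.1335        71.1335         142.2671
  2        77.50        65.2901       130.5802         391.7405
  3        77.50        59.9266       179.7799         719.1198
  4        77.50        55.0038       220.0152       1,100.0762
  5        77.50        50.4854       252.4268       1,514.5611
  6        77.50        46.3381       278.0286       1,946.2005
  7     1,077.50       591.3255     4,139.2788      33,114.2302
  Σ                    939.5031     5,271.2432      38,928.1954
P = 939.5031; D_Mac = 5.61067 yrs; D_mod = 5.14977 yrs; C = 34.90692.
Duration effect: -5.14977 × (-0.009) = +0.046348
Convexity effect: 0.5 × 34.90692 × (-0.009)² = +0.0014137
ΔP/P ≈ +0.046348 + 0.0014137 = +0.047762 = +4.7762%.

+4.78%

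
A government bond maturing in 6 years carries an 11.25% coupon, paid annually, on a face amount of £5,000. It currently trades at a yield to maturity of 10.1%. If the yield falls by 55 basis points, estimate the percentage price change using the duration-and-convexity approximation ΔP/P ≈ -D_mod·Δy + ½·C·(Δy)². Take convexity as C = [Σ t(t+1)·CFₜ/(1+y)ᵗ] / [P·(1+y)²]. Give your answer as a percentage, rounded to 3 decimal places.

With y = 0.101:
  t   CF        PV=CF/(1+0.101)^t    t·PV        t(t+1)·PV
  1       562.50       510.8992       510.8992       1,021.7984
  2       562.50       464.0320       928.0639       2,784.1917
  3       562.50       421.4641     1,264.3922       5,057.5690
  4       562.50       382.8012     1,531.2047       7,656.0233
  5       562.50       347.6850     1,738.4249      10,430.5495
  6     5,562.50     3,122.8139    18,736.8837     131,158.1857
  Σ                  5,249.6953    24,709.8686     158,108.3176
P = 5,249.6953; D_Mac = 4.70691 yrs; D_mod = 4.27513 yrs; C = 24.84540.
Duration effect: -4.27513 × (-0.0055) = +0.023513
Convexity effect: 0.5 × 24.84540 × (-0.0055)² = +0.0003758
ΔP/P ≈ +0.023513 + 0.0003758 = +0.023889 = +2.3889%.

+2.389%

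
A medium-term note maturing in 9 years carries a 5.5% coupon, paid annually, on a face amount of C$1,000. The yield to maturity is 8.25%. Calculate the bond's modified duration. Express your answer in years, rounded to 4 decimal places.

6.6019 years

Periodic yield y = 0.0825. First find Macaulay duration:
  t   CF        PV=CF/(1+0.0825)^t    t·PV
  1        55.00        50.8083        50.8083
  2        55.00        46.9361        93.8722
  3        55.00        43.3590       130.0769
  4        55.00        40.0545       160.2179
  5        55.00        37.0018       185.0091
  6        55.00        34.1818       205.0910
  7        55.00        31.5767       221.0372
  8        55.00        29.1702       233.3616
  9     1,055.00       516.8938     4,652.0441
  Σ                    829.9822     5,931.5183
P = 829.9822; Macaulay duration = 5,931.5183 / 829.9822 = 7.14656 years.
Modified duration = D_Mac / (1 + y) = 7.14656 / 1.0825 = 6.60190 years.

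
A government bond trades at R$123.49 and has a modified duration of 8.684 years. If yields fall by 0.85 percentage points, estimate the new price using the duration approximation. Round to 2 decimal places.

Duration approximation: ΔP/P ≈ -D_mod · Δy = -8.684 × (-0.0085) = +0.073814.
New price ≈ 123.49 × (1 + 0.073814) = 132.60529086.

R$132.61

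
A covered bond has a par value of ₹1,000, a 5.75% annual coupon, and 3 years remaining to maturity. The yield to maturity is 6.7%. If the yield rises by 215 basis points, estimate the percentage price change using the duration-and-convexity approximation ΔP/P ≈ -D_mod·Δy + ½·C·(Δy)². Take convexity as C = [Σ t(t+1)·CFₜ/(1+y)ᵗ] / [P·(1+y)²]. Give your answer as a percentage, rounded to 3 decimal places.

With y = 0.067:
  t   CF        PV=CF/(1+0.067)^t    t·PV        t(t+1)·PV
  1        57.50        53.8894        53.8894         107.7788
  2        57.50        50.5055       101.0111         303.0332
  3     1,057.50       870.5368     2,611.6103      10,446.4412
  Σ                    974.9317     2,766.5108      10,857.2532
P = 974.9317; D_Mac = 2.83765 yrs; D_mod = 2.65946 yrs; C = 9.78176.
Duration effect: -2.65946 × (+0.0215) = -0.057178
Convexity effect: 0.5 × 9.78176 × (0.0215)² = +0.0022608
ΔP/P ≈ -0.057178 + 0.0022608 = -0.054918 = -5.4918%.

-5.492%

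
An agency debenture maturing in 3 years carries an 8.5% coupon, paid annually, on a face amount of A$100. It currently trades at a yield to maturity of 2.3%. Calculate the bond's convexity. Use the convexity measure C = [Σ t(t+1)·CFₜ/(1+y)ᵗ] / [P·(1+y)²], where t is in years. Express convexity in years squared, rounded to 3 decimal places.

10.397

With y = 0.023:
  t   CF        PV=CF/(1+0.023)^t    t·PV        t(t+1)·PV
  1         8.50         8.3089         8.3089          16.6178
  2         8.50         8.1221        16.2442          48.7325
  3       108.50       101.3451       304.0354       1,216.1414
  Σ                    117.7761       328.5884       1,281.4917
P = 117.7761.
Convexity = Σ t(t+1)·PV / [P·(1+y)²] = 1,281.4917 / (117.7761 × 1.046529) = 10.39698.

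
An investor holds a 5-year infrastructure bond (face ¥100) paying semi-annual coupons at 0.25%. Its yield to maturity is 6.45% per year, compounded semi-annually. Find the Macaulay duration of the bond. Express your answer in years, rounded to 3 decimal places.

Periodic yield y = 0.03225. Discount each cash flow and weight by its period:
  t   CF        PV=CF/(1+0.03225)^t    t·PV
  1        0.125         0.1211         0.1211
  2        0.125         0.1173         0.2346
  3        0.125         0.1136         0.3409
  4        0.125         0.1101         0.4404
  5        0.125         0.1067         0.5333
  6        0.125         0.1033         0.6199
  7        0.125         0.1001         0.7007
  8        0.125         0.0970         0.7757
  9        0.125         0.0939         0.8455
  10     100.125        72.8943       728.9431
  Σ                     73.8574       733.5552
Price P = Σ PV = 73.8574.
Macaulay duration = Σ(t·PV) / P = 733.5552 / 73.8574 = 9.93204 half-year periods.
In years: 9.93204 / 2 = 4.96602 years.

4.966 years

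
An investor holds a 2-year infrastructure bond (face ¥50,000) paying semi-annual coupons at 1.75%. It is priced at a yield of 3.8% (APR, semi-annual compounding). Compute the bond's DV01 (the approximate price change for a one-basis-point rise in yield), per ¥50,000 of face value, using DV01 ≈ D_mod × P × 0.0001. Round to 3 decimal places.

¥9.305

Periodic yield y = 0.019.
  t   CF        PV=CF/(1+0.019)^t    t·PV
  1       437.50       429.3425       429.3425
  2       437.50       421.3371       842.6742
  3       437.50       413.4809     1,240.4428
  4    50,437.50    46,779.6336   187,118.5345
  Σ                 48,043.7941   189,630.9940
P = 48,043.7941; D_Mac = 3.94704 half-year periods = 1.97352 yrs; D_mod = 1.93672 yrs.
DV01 ≈ 1.93672 × 48,043.7941 × 0.0001 = 9.304759.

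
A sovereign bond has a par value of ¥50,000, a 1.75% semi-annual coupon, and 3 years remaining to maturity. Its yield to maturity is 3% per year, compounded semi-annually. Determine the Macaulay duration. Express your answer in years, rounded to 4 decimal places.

Periodic yield y = 0.015. Discount each cash flow and weight by its period:
  t   CF        PV=CF/(1+0.015)^t    t·PV
  1       437.50       431.0345       431.0345
  2       437.50       424.6645       849.3290
  3       437.50       418.3887     1,255.1661
  4       437.50       412.2056     1,648.8224
  5       437.50       406.1139     2,030.5695
  6    50,437.50    46,127.2218   276,763.3310
  Σ                 48,219.6290   282,978.2524
Price P = Σ PV = 48,219.6290.
Macaulay duration = Σ(t·PV) / P = 282,978.2524 / 48,219.6290 = 5.86853 half-year periods.
In years: 5.86853 / 2 = 2.93426 years.

2.9343 years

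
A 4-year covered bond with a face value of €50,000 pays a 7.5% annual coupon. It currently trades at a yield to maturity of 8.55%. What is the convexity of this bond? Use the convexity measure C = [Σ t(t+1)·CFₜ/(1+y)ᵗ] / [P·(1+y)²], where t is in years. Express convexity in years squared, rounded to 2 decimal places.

14.69

With y = 0.0855:
  t   CF        PV=CF/(1+0.0855)^t    t·PV        t(t+1)·PV
  1     3,750.00     3,454.6292     3,454.6292       6,909.2584
  2     3,750.00     3,182.5234     6,365.0469      19,095.1407
  3     3,750.00     2,931.8503     8,795.5508      35,182.2030
  4    53,750.00    38,713.2077   154,852.8307     774,264.1537
  Σ                 48,282.2106   173,468.0576     835,450.7558
P = 48,282.2106.
Convexity = Σ t(t+1)·PV / [P·(1+y)²] = 835,450.7558 / (48,282.2106 × 1.178310) = 14.68500.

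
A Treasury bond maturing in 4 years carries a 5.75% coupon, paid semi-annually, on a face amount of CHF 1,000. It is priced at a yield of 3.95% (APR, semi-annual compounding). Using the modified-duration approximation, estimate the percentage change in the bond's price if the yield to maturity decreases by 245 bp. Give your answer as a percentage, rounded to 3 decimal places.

Periodic yield y = 0.01975. Modified duration first:
  t   CF        PV=CF/(1+0.01975)^t    t·PV
  1        28.75        28.1932        28.1932
  2        28.75        27.6472        55.2943
  3        28.75        27.1117        81.3351
  4        28.75        26.5866       106.3464
  5        28.75        26.0717       130.3585
  6        28.75        25.5668       153.4005
  7        28.75        25.0716       175.5011
  8     1,028.75       879.7517     7,038.0139
  Σ                  1,066.0004     7,768.4431
P = 1,066.0004; D_Mac = 7.28747 half-year periods = 3.64373 yrs; D_mod = 3.64373/(1+0.01975) = 3.57316 yrs.
ΔP/P ≈ -D_mod · Δy = -3.57316 × (-0.0245) = +0.087543 = +8.7543%.

+8.754%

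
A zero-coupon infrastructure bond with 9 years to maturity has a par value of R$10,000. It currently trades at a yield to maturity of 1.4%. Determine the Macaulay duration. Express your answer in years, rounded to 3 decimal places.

9.000 years

A zero-coupon bond has a single cash flow at maturity, so its Macaulay duration equals its maturity: 9 years.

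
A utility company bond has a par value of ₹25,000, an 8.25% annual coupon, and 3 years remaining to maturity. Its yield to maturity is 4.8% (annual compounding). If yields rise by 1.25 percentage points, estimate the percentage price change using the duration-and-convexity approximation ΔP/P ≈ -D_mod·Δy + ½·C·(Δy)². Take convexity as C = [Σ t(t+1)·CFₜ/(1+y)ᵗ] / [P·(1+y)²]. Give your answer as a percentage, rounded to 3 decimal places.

With y = 0.048:
  t   CF        PV=CF/(1+0.048)^t    t·PV        t(t+1)·PV
  1     2,062.50     1,968.0344     1,968.0344       3,936.0687
  2     2,062.50     1,877.8954     3,755.7907      11,267.3722
  3    27,062.50    23,511.7018    70,535.1055     282,140.4221
  Σ                 27,357.6316    76,258.9306     297,343.8631
P = 27,357.6316; D_Mac = 2.78748 yrs; D_mod = 2.65981 yrs; C = 9.89596.
Duration effect: -2.65981 × (+0.0125) = -0.033248
Convexity effect: 0.5 × 9.89596 × (0.0125)² = +0.0007731
ΔP/P ≈ -0.033248 + 0.0007731 = -0.032475 = -3.2475%.

-3.247%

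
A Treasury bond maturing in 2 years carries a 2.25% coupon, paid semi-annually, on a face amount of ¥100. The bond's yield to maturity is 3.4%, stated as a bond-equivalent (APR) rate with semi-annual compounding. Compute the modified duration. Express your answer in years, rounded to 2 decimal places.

Periodic yield y = 0.017. First find Macaulay duration:
  t   CF        PV=CF/(1+0.017)^t    t·PV
  1        1.125         1.1062         1.1062
  2        1.125         1.0877         2.1754
  3        1.125         1.0695         3.2086
  4      101.125        94.5311       378.1244
  Σ                     97.7945       384.6146
P = 97.7945; Macaulay duration = 384.6146 / 97.7945 = 3.93288 half-year periods = 1.96644 years.
Modified duration = D_Mac / (1 + y) = 1.96644 / 1.017 = 1.93357 years.

1.93 years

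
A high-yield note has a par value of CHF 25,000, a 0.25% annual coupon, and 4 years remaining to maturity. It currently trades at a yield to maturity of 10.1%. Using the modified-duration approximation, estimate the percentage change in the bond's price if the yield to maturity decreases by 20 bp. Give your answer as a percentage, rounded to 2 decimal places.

Periodic yield y = 0.101. Modified duration first:
  t   CF        PV=CF/(1+0.101)^t    t·PV
  1        62.50        56.7666        56.7666
  2        62.50        51.5591       103.1182
  3        62.50        46.8293       140.4880
  4    25,062.50    17,055.9186    68,223.6743
  Σ                 17,211.0736    68,524.0471
P = 17,211.0736; D_Mac = 3.98139 yrs; D_mod = 3.98139/(1+0.101) = 3.61616 yrs.
ΔP/P ≈ -D_mod · Δy = -3.61616 × (-0.002) = +0.007232 = +0.7232%.

+0.72%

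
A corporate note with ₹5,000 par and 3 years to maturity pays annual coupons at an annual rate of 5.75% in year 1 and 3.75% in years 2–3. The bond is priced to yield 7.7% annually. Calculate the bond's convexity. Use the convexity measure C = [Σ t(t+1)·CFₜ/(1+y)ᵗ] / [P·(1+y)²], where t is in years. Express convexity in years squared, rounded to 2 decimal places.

With y = 0.077:
  t   CF        PV=CF/(1+0.077)^t    t·PV        t(t+1)·PV
  1       287.50       266.9452       266.9452         533.8904
  2       187.50       161.6478       323.2956         969.8869
  3     5,187.50     4,152.5130    12,457.5390      49,830.1559
  Σ                  4,581.1060    13,047.7798      51,333.9333
P = 4,581.1060.
Convexity = Σ t(t+1)·PV / [P·(1+y)²] = 51,333.9333 / (4,581.1060 × 1.159929) = 9.66057.

9.66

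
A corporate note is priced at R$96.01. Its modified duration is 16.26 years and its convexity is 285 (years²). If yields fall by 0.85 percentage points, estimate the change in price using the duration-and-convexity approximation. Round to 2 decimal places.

Duration effect: -D_mod·Δy = -16.26 × (-0.0085) = +0.138210
Convexity effect: ½·C·(Δy)² = 0.5 × 285 × (-0.0085)² = +0.010295625
ΔP/P ≈ +0.138210 + 0.010295625 = +0.148505625
ΔP ≈ 96.01 × (+0.148505625) = +14.25802505625.

+R$14.26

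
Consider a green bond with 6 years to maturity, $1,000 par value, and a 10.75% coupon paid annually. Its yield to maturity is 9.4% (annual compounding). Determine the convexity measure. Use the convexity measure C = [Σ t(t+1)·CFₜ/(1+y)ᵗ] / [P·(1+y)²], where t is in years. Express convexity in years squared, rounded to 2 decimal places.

With y = 0.094:
  t   CF        PV=CF/(1+0.094)^t    t·PV        t(t+1)·PV
  1       107.50        98.2633        98.2633         196.5265
  2       107.50        89.8202       179.6403         538.9210
  3       107.50        82.1025       246.3076         985.2303
  4       107.50        75.0480       300.1920       1,500.9602
  5       107.50        68.5996       342.9982       2,057.9893
  6     1,107.50       646.0108     3,876.0650      27,132.4551
  Σ                  1,059.8444     5,043.4664      32,412.0823
P = 1,059.8444.
Convexity = Σ t(t+1)·PV / [P·(1+y)²] = 32,412.0823 / (1,059.8444 × 1.196836) = 25.55231.

25.55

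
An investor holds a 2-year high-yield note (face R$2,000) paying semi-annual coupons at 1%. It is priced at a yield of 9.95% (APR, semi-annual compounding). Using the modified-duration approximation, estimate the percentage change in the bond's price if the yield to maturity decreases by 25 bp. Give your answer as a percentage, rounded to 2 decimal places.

+0.47%

Periodic yield y = 0.04975. Modified duration first:
  t   CF        PV=CF/(1+0.04975)^t    t·PV
  1        10.00         9.5261         9.5261
  2        10.00         9.0746        18.1492
  3        10.00         8.6445        25.9336
  4     2,010.00     1,655.2078     6,620.8312
  Σ                  1,682.4530     6,674.4402
P = 1,682.4530; D_Mac = 3.96709 half-year periods = 1.98354 yrs; D_mod = 1.98354/(1+0.04975) = 1.88954 yrs.
ΔP/P ≈ -D_mod · Δy = -1.88954 × (-0.0025) = +0.004724 = +0.4724%.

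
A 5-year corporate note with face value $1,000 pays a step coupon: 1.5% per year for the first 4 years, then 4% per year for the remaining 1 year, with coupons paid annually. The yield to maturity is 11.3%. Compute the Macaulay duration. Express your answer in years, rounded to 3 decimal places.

Periodic yield y = 0.113. Discount each cash flow and weight by its year:
  t   CF        PV=CF/(1+0.113)^t    t·PV
  1        15.00        13.4771        13.4771
  2        15.00        12.1088        24.2176
  3        15.00        10.8794        32.6383
  4        15.00         9.7749        39.0994
  5     1,040.00       608.9162     3,044.5809
  Σ                    655.1564     3,154.0133
Price P = Σ PV = 655.1564.
Macaulay duration = Σ(t·PV) / P = 3,154.0133 / 655.1564 = 4.81414 years.

4.814 years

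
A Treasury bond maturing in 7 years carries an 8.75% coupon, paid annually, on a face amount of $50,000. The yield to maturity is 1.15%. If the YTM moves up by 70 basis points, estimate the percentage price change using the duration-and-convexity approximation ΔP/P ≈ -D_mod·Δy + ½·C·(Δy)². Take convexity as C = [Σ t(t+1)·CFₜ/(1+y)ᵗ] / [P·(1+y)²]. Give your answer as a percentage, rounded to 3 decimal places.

-3.922%

With y = 0.0115:
  t   CF        PV=CF/(1+0.0115)^t    t·PV        t(t+1)·PV
  1     4,375.00     4,325.2595     4,325.2595       8,650.5190
  2     4,375.00     4,276.0845     8,552.1691      25,656.5073
  3     4,375.00     4,227.4687    12,682.4060      50,729.6238
  4     4,375.00     4,179.4055    16,717.6220      83,588.1098
  5     4,375.00     4,131.8888    20,659.4438     123,956.6631
  6     4,375.00     4,084.9123    24,509.4737     171,566.3157
  7    54,375.00    50,192.4113   351,346.8791   2,810,775.0330
  Σ                 75,417.4306   438,793.2532   3,274,922.7718
P = 75,417.4306; D_Mac = 5.81819 yrs; D_mod = 5.75205 yrs; C = 42.44217.
Duration effect: -5.75205 × (+0.007) = -0.040264
Convexity effect: 0.5 × 42.44217 × (0.007)² = +0.0010398
ΔP/P ≈ -0.040264 + 0.0010398 = -0.039224 = -3.9224%.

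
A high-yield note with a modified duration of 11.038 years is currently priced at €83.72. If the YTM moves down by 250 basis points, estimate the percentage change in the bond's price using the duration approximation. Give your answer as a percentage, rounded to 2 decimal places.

Duration approximation: ΔP/P ≈ -D_mod · Δy = -11.038 × (-0.025) = +0.275950.
As a percentage: +27.5950%.

+27.60%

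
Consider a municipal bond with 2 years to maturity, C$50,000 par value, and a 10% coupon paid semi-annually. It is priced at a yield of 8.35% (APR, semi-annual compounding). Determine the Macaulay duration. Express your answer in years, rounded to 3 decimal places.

Periodic yield y = 0.04175. Discount each cash flow and weight by its period:
  t   CF        PV=CF/(1+0.04175)^t    t·PV
  1     2,500.00     2,399.8080     2,399.8080
  2     2,500.00     2,303.6314     4,607.2628
  3     2,500.00     2,211.3092     6,633.9277
  4    52,500.00    44,576.4282   178,305.7129
  Σ                 51,491.1769   191,946.7115
Price P = Σ PV = 51,491.1769.
Macaulay duration = Σ(t·PV) / P = 191,946.7115 / 51,491.1769 = 3.72776 half-year periods.
In years: 3.72776 / 2 = 1.86388 years.

1.864 years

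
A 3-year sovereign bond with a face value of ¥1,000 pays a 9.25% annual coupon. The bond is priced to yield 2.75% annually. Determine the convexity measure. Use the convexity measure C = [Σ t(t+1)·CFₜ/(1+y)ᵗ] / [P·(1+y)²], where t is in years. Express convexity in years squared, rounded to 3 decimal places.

With y = 0.0275:
  t   CF        PV=CF/(1+0.0275)^t    t·PV        t(t+1)·PV
  1        92.50        90.0243        90.0243         180.0487
  2        92.50        87.6149       175.2298         525.6895
  3     1,092.50     1,007.1078     3,021.3234      12,085.2934
  Σ                  1,184.7470     3,286.5775      12,791.0316
P = 1,184.7470.
Convexity = Σ t(t+1)·PV / [P·(1+y)²] = 12,791.0316 / (1,184.7470 × 1.055756) = 10.22625.

10.226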